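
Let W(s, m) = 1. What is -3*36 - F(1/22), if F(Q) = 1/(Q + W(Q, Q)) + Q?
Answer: -55155/506 ≈ -109.00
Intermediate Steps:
F(Q) = Q + 1/(1 + Q) (F(Q) = 1/(Q + 1) + Q = 1/(1 + Q) + Q = Q + 1/(1 + Q))
-3*36 - F(1/22) = -3*36 - (1 + 1/22 + (1/22)**2)/(1 + 1/22) = -108 - (1 + 1/22 + (1/22)**2)/(1 + 1/22) = -108 - (1 + 1/22 + 1/484)/23/22 = -108 - 22*507/(23*484) = -108 - 1*507/506 = -108 - 507/506 = -55155/506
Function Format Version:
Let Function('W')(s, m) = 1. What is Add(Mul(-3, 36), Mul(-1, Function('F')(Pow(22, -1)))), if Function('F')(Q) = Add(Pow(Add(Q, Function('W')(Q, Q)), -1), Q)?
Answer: Rational(-55155, 506) ≈ -109.00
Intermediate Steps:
Function('F')(Q) = Add(Q, Pow(Add(1, Q), -1)) (Function('F')(Q) = Add(Pow(Add(Q, 1), -1), Q) = Add(Pow(Add(1, Q), -1), Q) = Add(Q, Pow(Add(1, Q), -1)))
Add(Mul(-3, 36), Mul(-1, Function('F')(Pow(22, -1)))) = Add(Mul(-3, 36), Mul(-1, Mul(Pow(Add(1, Pow(22, -1)), -1), Add(1, Pow(22, -1), Pow(Pow(22, -1), 2))))) = Add(-108, Mul(-1, Mul(Pow(Add(1, Rational(1, 22)), -1), Add(1, Rational(1, 22), Pow(Rational(1, 22), 2))))) = Add(-108, Mul(-1, Mul(Pow(Rational(23, 22), -1), Add(1, Rational(1, 22), Rational(1, 484))))) = Add(-108, Mul(-1, Mul(Rational(22, 23), Rational(507, 484)))) = Add(-108, Mul(-1, Rational(507, 506))) = Add(-108, Rational(-507, 506)) = Rational(-55155, 506)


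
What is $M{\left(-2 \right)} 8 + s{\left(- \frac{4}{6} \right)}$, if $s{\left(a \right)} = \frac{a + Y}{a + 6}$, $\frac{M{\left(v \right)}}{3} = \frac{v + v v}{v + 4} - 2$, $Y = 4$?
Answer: $- \frac{187}{8} \approx -23.375$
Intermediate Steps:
$M{\left(v \right)} = -6 + \frac{3 \left(v + v^{2}\right)}{4 + v}$ ($M{\left(v \right)} = 3 \left(\frac{v + v v}{v + 4} - 2\right) = 3 \left(\frac{v + v^{2}}{4 + v} - 2\right) = 3 \left(-2 + \frac{v + v^{2}}{4 + v}\right) = -6 + \frac{3 \left(v + v^{2}\right)}{4 + v}$)
$s{\left(a \right)} = \frac{4 + a}{6 + a}$ ($s{\left(a \right)} = \frac{a + 4}{a + 6} = \frac{4 + a}{6 + a}$)
$M{\left(-2 \right)} 8 + s{\left(- \frac{4}{6} \right)} = \frac{3 \left(-8 + \left(-2\right)^{2} - -2\right)}{4 - 2} \cdot 8 + \frac{4 - \frac{4}{6}}{6 - \frac{4}{6}} = \frac{3 \left(-8 + 4 + 2\right)}{2} \cdot 8 + \frac{4 - \frac{2}{3}}{6 - \frac{2}{3}} = 3 \cdot \frac{1}{2} \left(-2\right) 8 + \frac{4 - \frac{2}{3}}{6 - \frac{2}{3}} = \left(-3\right) 8 + \frac{1}{\frac{16}{3}} \cdot \frac{10}{3} = -24 + \frac{3}{16} \cdot \frac{10}{3} = -24 + \frac{5}{8} = - \frac{187}{8}$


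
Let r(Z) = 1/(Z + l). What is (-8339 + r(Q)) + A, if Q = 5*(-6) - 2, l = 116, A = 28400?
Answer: 1685125/84 ≈ 20061.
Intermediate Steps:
Q = -32 (Q = -30 - 2 = -32)
r(Z) = 1/(116 + Z) (r(Z) = 1/(Z + 116) = 1/(116 + Z))
(-8339 + r(Q)) + A = (-8339 + 1/(116 - 32)) + 28400 = (-8339 + 1/84) + 28400 = -700475/84 + 28400 = 1685125/84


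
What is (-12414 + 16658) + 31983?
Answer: 36227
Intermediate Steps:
(-12414 + 16658) + 31983 = 4244 + 31983 = 36227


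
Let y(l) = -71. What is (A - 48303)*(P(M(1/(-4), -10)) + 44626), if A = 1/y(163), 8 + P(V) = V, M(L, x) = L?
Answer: -306034396547/142 ≈ -2.1552e+9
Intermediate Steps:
P(V) = -8 + V
A = -1/71 (A = 1/(-71) = -1/71 ≈ -0.014085)
(A - 48303)*(P(M(1/(-4), -10)) + 44626) = (-1/71 - 48303)*((-8 + 1/(-4)) + 44626) = -3429514*((-8 - ¼) + 44626)/71 = -3429514*(-33/4 + 44626)/71 = -3429514/71*178471/4 = -306034396547/142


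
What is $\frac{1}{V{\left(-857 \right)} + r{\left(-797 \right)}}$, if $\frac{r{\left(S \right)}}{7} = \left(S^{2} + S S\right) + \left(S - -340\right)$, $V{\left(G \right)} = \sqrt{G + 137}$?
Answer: $\frac{8889727}{79027246135249} - \frac{12 i \sqrt{5}}{79027246135249} \approx 1.1249 \cdot 10^{-7} - 3.3954 \cdot 10^{-13} i$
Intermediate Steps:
$V{\left(G \right)} = \sqrt{137 + G}$
$r{\left(S \right)} = 2380 + 7 S + 14 S^{2}$ ($r{\left(S \right)} = 7 \left(\left(S^{2} + S S\right) + \left(S - -340\right)\right) = 7 \left(\left(S^{2} + S^{2}\right) + \left(S + 340\right)\right) = 7 \left(2 S^{2} + \left(340 + S\right)\right) = 7 \left(340 + S + 2 S^{2}\right) = 2380 + 7 S + 14 S^{2}$)
$\frac{1}{V{\left(-857 \right)} + r{\left(-797 \right)}} = \frac{1}{\sqrt{137 - 857} + \left(2380 + 7 \left(-797\right) + 14 \left(-797\right)^{2}\right)} = \frac{1}{\sqrt{-720} + \left(2380 - 5579 + 14 \cdot 635209\right)} = \frac{1}{12 i \sqrt{5} + \left(2380 - 5579 + 8892926\right)} = \frac{1}{12 i \sqrt{5} + 8889727} = \frac{1}{8889727 + 12 i \sqrt{5}}$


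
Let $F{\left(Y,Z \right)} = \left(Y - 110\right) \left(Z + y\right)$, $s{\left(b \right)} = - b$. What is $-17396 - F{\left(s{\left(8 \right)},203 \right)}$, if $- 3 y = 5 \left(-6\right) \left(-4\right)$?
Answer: $1838$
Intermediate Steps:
$y = -40$ ($y = - \frac{5 \left(-6\right) \left(-4\right)}{3} = - \frac{\left(-30\right) \left(-4\right)}{3} = \left(- \frac{1}{3}\right) 120 = -40$)
$F{\left(Y,Z \right)} = \left(-110 + Y\right) \left(-40 + Z\right)$ ($F{\left(Y,Z \right)} = \left(Y - 110\right) \left(Z - 40\right) = \left(-110 + Y\right) \left(-40 + Z\right)$)
$-17396 - F{\left(s{\left(8 \right)},203 \right)} = -17396 - \left(4400 - 22330 - 40 \left(\left(-1\right) 8\right) + \left(-1\right) 8 \cdot 203\right) = -17396 - \left(4400 - 22330 - -320 - 1624\right) = -17396 - \left(4400 - 22330 + 320 - 1624\right) = -17396 - -19234 = -17396 + 19234 = 1838$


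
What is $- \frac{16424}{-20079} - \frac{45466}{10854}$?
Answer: $- \frac{40813651}{12107637} \approx -3.3709$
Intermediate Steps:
$- \frac{16424}{-20079} - \frac{45466}{10854} = \left(-16424\right) \left(- \frac{1}{20079}\right) - \frac{22733}{5427} = \frac{16424}{20079} - \frac{22733}{5427} = - \frac{40813651}{12107637}$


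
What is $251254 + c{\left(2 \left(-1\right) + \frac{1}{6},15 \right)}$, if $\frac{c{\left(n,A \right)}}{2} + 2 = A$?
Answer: $251280$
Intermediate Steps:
$c{\left(n,A \right)} = -4 + 2 A$
$251254 + c{\left(2 \left(-1\right) + \frac{1}{6},15 \right)} = 251254 + \left(-4 + 2 \cdot 15\right) = 251254 + \left(-4 + 30\right) = 251254 + 26 = 251280$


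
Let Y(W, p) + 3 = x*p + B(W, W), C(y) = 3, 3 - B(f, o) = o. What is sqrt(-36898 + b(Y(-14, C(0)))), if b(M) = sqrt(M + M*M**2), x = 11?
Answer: sqrt(-36898 + sqrt(103870)) ≈ 191.25*I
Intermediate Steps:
B(f, o) = 3 - o
Y(W, p) = -W + 11*p (Y(W, p) = -3 + (11*p + (3 - W)) = -3 + (3 - W + 11*p) = -W + 11*p)
b(M) = sqrt(M + M**3)
sqrt(-36898 + b(Y(-14, C(0)))) = sqrt(-36898 + sqrt((-1*(-14) + 11*3) + (-1*(-14) + 11*3)**3)) = sqrt(-36898 + sqrt((14 + 33) + (14 + 33)**3)) = sqrt(-36898 + sqrt(47 + 47**3)) = sqrt(-36898 + sqrt(47 + 103823)) = sqrt(-36898 + sqrt(103870))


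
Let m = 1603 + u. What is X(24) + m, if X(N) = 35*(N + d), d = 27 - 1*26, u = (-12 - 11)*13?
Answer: 2179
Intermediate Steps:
u = -299 (u = -23*13 = -299)
d = 1 (d = 27 - 26 = 1)
X(N) = 35 + 35*N (X(N) = 35*(N + 1) = 35*(1 + N) = 35 + 35*N)
m = 1304 (m = 1603 - 299 = 1304)
X(24) + m = (35 + 35*24) + 1304 = (35 + 840) + 1304 = 875 + 1304 = 2179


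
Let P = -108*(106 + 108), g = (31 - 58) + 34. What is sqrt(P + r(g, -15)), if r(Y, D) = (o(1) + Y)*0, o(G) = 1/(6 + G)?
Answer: 6*I*sqrt(642) ≈ 152.03*I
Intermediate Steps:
g = 7 (g = -27 + 34 = 7)
r(Y, D) = 0 (r(Y, D) = (1/(6 + 1) + Y)*0 = (1/7 + Y)*0 = 0)
P = -23112 (P = -108*214 = -23112)
sqrt(P + r(g, -15)) = sqrt(-23112 + 0) = sqrt(-23112) = 6*I*sqrt(642)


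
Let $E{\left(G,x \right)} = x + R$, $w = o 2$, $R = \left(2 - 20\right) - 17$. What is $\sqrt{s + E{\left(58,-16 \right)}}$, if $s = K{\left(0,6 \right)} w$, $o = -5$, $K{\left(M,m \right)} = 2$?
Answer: $i \sqrt{71} \approx 8.4261 i$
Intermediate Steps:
$R = -35$ ($R = \left(2 - 20\right) - 17 = -18 - 17 = -35$)
$w = -10$ ($w = \left(-5\right) 2 = -10$)
$s = -20$ ($s = 2 \left(-10\right) = -20$)
$E{\left(G,x \right)} = -35 + x$ ($E{\left(G,x \right)} = x - 35 = -35 + x$)
$\sqrt{s + E{\left(58,-16 \right)}} = \sqrt{-20 - 51} = \sqrt{-71} = i \sqrt{71}$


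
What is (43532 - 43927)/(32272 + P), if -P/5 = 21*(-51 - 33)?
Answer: -395/41092 ≈ -0.0096126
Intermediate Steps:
P = 8820 (P = -105*(-51 - 33) = -105*(-84) = -5*(-1764) = 8820)
(43532 - 43927)/(32272 + P) = (43532 - 43927)/(32272 + 8820) = -395/41092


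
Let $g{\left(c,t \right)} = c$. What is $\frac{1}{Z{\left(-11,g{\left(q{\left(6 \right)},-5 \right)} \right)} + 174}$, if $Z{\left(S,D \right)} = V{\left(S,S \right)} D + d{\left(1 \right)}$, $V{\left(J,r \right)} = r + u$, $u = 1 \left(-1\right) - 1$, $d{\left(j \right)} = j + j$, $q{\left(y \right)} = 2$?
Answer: $\frac{1}{150} \approx 0.0066667$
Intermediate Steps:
$d{\left(j \right)} = 2 j$
$u = -2$ ($u = -1 - 1 = -2$)
$V{\left(J,r \right)} = -2 + r$ ($V{\left(J,r \right)} = r - 2 = -2 + r$)
$Z{\left(S,D \right)} = 2 + D \left(-2 + S\right)$ ($Z{\left(S,D \right)} = \left(-2 + S\right) D + 2 \cdot 1 = D \left(-2 + S\right) + 2 = 2 + D \left(-2 + S\right)$)
$\frac{1}{Z{\left(-11,g{\left(q{\left(6 \right)},-5 \right)} \right)} + 174} = \frac{1}{\left(2 + 2 \left(-2 - 11\right)\right) + 174} = \frac{1}{\left(2 + 2 \left(-13\right)\right) + 174} = \frac{1}{\left(2 - 26\right) + 174} = \frac{1}{-24 + 174} = \frac{1}{150}$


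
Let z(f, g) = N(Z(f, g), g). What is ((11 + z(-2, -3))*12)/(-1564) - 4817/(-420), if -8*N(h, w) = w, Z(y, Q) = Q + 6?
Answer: 3738229/328440 ≈ 11.382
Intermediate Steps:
Z(y, Q) = 6 + Q
N(h, w) = -w/8
z(f, g) = -g/8
((11 + z(-2, -3))*12)/(-1564) - 4817/(-420) = ((11 - 1/8*(-3))*12)/(-1564) - 4817/(-420) = ((11 + 3/8)*12)*(-1/1564) - 4817*(-1/420) = ((91/8)*12)*(-1/1564) + 4817/420 = (273/2)*(-1/1564) + 4817/420 = -273/3128 + 4817/420 = 3738229/328440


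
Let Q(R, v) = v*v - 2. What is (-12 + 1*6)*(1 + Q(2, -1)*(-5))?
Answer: -36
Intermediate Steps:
Q(R, v) = -2 + v² (Q(R, v) = v² - 2 = -2 + v²)
(-12 + 1*6)*(1 + Q(2, -1)*(-5)) = (-12 + 1*6)*(1 + (-2 + (-1)²)*(-5)) = (-12 + 6)*(1 + (-2 + 1)*(-5)) = -6*(1 - 1*(-5)) = -6*(1 + 5) = -6*6 = -36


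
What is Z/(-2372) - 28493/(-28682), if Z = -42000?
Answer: 318057349/17008426 ≈ 18.700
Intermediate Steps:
Z/(-2372) - 28493/(-28682) = -42000/(-2372) - 28493/(-28682) = -42000*(-1/2372) - 28493*(-1/28682) = 10500/593 + 28493/28682 = 318057349/17008426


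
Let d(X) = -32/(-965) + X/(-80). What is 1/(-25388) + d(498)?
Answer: -303394877/48998840 ≈ -6.1919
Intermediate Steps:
d(X) = 32/965 - X/80 (d(X) = -32*(-1/965) + X*(-1/80) = 32/965 - X/80)
1/(-25388) + d(498) = 1/(-25388) + (32/965 - 1/80*498) = -1/25388 + (32/965 - 249/40) = -1/25388 - 47801/7720 = -303394877/48998840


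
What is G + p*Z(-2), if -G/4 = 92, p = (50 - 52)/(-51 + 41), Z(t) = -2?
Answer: -1842/5 ≈ -368.40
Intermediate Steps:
p = ⅕ (p = -2/(-10) = -2*(-⅒) = ⅕ ≈ 0.20000)
G = -368 (G = -4*92 = -368)
G + p*Z(-2) = -368 + (⅕)*(-2) = -368 - ⅖ = -1842/5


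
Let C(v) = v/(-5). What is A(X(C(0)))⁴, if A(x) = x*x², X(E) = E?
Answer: 0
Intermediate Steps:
C(v) = -v/5 (C(v) = v*(-⅕) = -v/5)
A(x) = x³
A(X(C(0)))⁴ = ((-⅕*0)³)⁴ = (0³)⁴ = 0⁴ = 0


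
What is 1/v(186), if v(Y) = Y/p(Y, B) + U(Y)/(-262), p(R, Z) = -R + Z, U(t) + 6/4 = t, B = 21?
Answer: -28820/52783 ≈ -0.54601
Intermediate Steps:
U(t) = -3/2 + t
p(R, Z) = Z - R
v(Y) = 3/524 - Y/262 + Y/(21 - Y) (v(Y) = Y/(21 - Y) + (-3/2 + Y)/(-262) = Y/(21 - Y) + (-3/2 + Y)*(-1/262) = Y/(21 - Y) + (3/524 - Y/262) = 3/524 - Y/262 + Y/(21 - Y))
1/v(186) = 1/((-1*186 + (-21 + 186)*(3 - 2*186)/524)/(-21 + 186)) = 1/((-186 + (1/524)*165*(3 - 372))/165) = 1/((-186 + (1/524)*165*(-369))/165) = 1/((-186 - 60885/524)/165) = 1/((1/165)*(-158349/524)) = 1/(-52783/28820) = -28820/52783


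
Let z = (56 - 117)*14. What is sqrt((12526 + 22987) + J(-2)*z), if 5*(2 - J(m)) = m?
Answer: sqrt(836585)/5 ≈ 182.93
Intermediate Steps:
J(m) = 2 - m/5
z = -854 (z = -61*14 = -854)
sqrt((12526 + 22987) + J(-2)*z) = sqrt((12526 + 22987) + (2 - 1/5*(-2))*(-854)) = sqrt(35513 + (2 + 2/5)*(-854)) = sqrt(35513 + (12/5)*(-854)) = sqrt(35513 - 10248/5) = sqrt(167317/5) = sqrt(836585)/5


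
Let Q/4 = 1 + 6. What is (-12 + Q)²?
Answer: 256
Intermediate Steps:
Q = 28 (Q = 4*(1 + 6) = 4*7 = 28)
(-12 + Q)² = (-12 + 28)² = 16² = 256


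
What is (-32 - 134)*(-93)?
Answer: 15438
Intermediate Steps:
(-32 - 134)*(-93) = -166*(-93) = 15438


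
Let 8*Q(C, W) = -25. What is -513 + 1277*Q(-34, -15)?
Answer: -36029/8 ≈ -4503.6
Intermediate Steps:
Q(C, W) = -25/8 (Q(C, W) = (1/8)*(-25) = -25/8)
-513 + 1277*Q(-34, -15) = -513 + 1277*(-25/8) = -513 - 31925/8 = -36029/8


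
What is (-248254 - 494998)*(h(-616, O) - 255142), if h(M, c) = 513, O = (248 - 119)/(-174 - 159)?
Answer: 189253513508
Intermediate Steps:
O = -43/111 (O = 129/(-333) = 129*(-1/333) = -43/111 ≈ -0.38739)
(-248254 - 494998)*(h(-616, O) - 255142) = (-248254 - 494998)*(513 - 255142) = -743252*(-254629) = 189253513508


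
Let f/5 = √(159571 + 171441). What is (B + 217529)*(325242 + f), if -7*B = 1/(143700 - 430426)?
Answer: 71000091234973359/1003541 + 2182992701895*√82753/1003541 ≈ 7.1375e+10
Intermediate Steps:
B = 1/2007082 (B = -1/(7*(143700 - 430426)) = -⅐/(-286726) = -⅐*(-1/286726) = 1/2007082 ≈ 4.9824e-7)
f = 10*√82753 (f = 5*√(159571 + 171441) = 5*√331012 = 5*(2*√82753) = 10*√82753 ≈ 2876.7)
(B + 217529)*(325242 + f) = (1/2007082 + 217529)*(325242 + 10*√82753) = 436598540379*(325242 + 10*√82753)/2007082 = 71000091234973359/1003541 + 2182992701895*√82753/1003541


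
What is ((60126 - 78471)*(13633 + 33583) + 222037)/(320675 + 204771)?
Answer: -865955483/525446 ≈ -1648.0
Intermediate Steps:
((60126 - 78471)*(13633 + 33583) + 222037)/(320675 + 204771) = (-18345*47216 + 222037)/525446 = (-866177520 + 222037)*(1/525446) = -865955483*1/525446 = -865955483/525446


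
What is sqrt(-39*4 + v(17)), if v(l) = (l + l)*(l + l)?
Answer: 10*sqrt(10) ≈ 31.623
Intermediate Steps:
v(l) = 4*l**2 (v(l) = (2*l)*(2*l) = 4*l**2)
sqrt(-39*4 + v(17)) = sqrt(-39*4 + 4*17**2) = sqrt(-156 + 4*289) = sqrt(-156 + 1156) = sqrt(1000) = 10*sqrt(10)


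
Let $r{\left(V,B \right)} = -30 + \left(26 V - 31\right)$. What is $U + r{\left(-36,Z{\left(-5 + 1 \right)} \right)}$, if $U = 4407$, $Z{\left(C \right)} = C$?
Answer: $3410$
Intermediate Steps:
$r{\left(V,B \right)} = -61 + 26 V$ ($r{\left(V,B \right)} = -30 + \left(-31 + 26 V\right) = -61 + 26 V$)
$U + r{\left(-36,Z{\left(-5 + 1 \right)} \right)} = 4407 + \left(-61 + 26 \left(-36\right)\right) = 4407 - 997 = 3410$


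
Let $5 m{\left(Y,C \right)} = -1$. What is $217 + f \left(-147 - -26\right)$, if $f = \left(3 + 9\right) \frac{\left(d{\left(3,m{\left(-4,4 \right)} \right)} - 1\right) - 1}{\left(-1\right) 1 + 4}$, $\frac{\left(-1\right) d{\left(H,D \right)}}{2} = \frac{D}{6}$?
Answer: $\frac{17291}{15} \approx 1152.7$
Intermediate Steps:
$m{\left(Y,C \right)} = - \frac{1}{5}$ ($m{\left(Y,C \right)} = \frac{1}{5} \left(-1\right) = - \frac{1}{5}$)
$d{\left(H,D \right)} = - \frac{D}{3}$ ($d{\left(H,D \right)} = - 2 \frac{D}{6} = - \frac{D}{3}$)
$f = - \frac{116}{15}$ ($f = \left(3 + 9\right) \frac{\left(\left(- \frac{1}{3}\right) \left(- \frac{1}{5}\right) - 1\right) - 1}{\left(-1\right) 1 + 4} = 12 \frac{\left(\frac{1}{15} - 1\right) - 1}{-1 + 4} = 12 \frac{- \frac{14}{15} - 1}{3} = 12 \left(\left(- \frac{29}{15}\right) \frac{1}{3}\right) = 12 \left(- \frac{29}{45}\right) = - \frac{116}{15} \approx -7.7333$)
$217 + f \left(-147 - -26\right) = 217 - \frac{116 \left(-147 - -26\right)}{15} = 217 - \frac{116 \left(-147 + 26\right)}{15} = 217 - - \frac{14036}{15} = 217 + \frac{14036}{15} = \frac{17291}{15}$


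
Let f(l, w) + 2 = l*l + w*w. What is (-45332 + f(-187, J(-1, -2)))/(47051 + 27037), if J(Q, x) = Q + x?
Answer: -863/6174 ≈ -0.13978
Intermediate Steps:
f(l, w) = -2 + l² + w² (f(l, w) = -2 + (l*l + w*w) = -2 + (l² + w²) = -2 + l² + w²)
(-45332 + f(-187, J(-1, -2)))/(47051 + 27037) = (-45332 + (-2 + (-187)² + (-1 - 2)²))/(47051 + 27037) = (-45332 + (-2 + 34969 + (-3)²))/74088 = (-45332 + (-2 + 34969 + 9))*(1/74088) = (-45332 + 34976)*(1/74088) = -10356*1/74088 = -863/6174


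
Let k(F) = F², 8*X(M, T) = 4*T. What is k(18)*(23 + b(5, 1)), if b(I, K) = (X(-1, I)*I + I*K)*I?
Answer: 35802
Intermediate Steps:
X(M, T) = T/2 (X(M, T) = (4*T)/8 = T/2)
b(I, K) = I*(I²/2 + I*K) (b(I, K) = ((I/2)*I + I*K)*I = (I²/2 + I*K)*I = I*(I²/2 + I*K))
k(18)*(23 + b(5, 1)) = 18²*(23 + 5²*(1 + (½)*5)) = 324*(23 + 25*(1 + 5/2)) = 324*(23 + 25*(7/2)) = 324*(23 + 175/2) = 324*(221/2) = 35802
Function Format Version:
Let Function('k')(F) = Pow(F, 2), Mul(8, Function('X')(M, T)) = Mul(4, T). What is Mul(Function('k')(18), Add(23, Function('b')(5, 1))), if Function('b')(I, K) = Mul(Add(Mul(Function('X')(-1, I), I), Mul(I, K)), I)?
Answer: 35802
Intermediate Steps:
Function('X')(M, T) = Mul(Rational(1, 2), T) (Function('X')(M, T) = Mul(Rational(1, 8), Mul(4, T)) = Mul(Rational(1, 2), T))
Function('b')(I, K) = Mul(I, Add(Mul(Rational(1, 2), Pow(I, 2)), Mul(I, K))) (Function('b')(I, K) = Mul(Add(Mul(Mul(Rational(1, 2), I), I), Mul(I, K)), I) = Mul(Add(Mul(Rational(1, 2), Pow(I, 2)), Mul(I, K)), I) = Mul(I, Add(Mul(Rational(1, 2), Pow(I, 2)), Mul(I, K))))
Mul(Function('k')(18), Add(23, Function('b')(5, 1))) = Mul(Pow(18, 2), Add(23, Mul(Pow(5, 2), Add(1, Mul(Rational(1, 2), 5))))) = Mul(324, Add(23, Mul(25, Add(1, Rational(5, 2))))) = Mul(324, Add(23, Mul(25, Rational(7, 2)))) = Mul(324, Add(23, Rational(175, 2))) = Mul(324, Rational(221, 2)) = 35802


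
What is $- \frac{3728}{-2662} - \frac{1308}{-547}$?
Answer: $\frac{2760556}{728057} \approx 3.7917$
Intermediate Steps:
$- \frac{3728}{-2662} - \frac{1308}{-547} = \left(-3728\right) \left(- \frac{1}{2662}\right) - - \frac{1308}{547} = \frac{1864}{1331} + \frac{1308}{547} = \frac{2760556}{728057}$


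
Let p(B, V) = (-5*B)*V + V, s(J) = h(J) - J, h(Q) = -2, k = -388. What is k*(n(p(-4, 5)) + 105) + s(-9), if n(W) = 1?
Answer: -41121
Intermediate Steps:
s(J) = -2 - J
p(B, V) = V - 5*B*V (p(B, V) = -5*B*V + V = V - 5*B*V)
k*(n(p(-4, 5)) + 105) + s(-9) = -388*(1 + 105) + (-2 - 1*(-9)) = -388*106 + (-2 + 9) = -41128 + 7 = -41121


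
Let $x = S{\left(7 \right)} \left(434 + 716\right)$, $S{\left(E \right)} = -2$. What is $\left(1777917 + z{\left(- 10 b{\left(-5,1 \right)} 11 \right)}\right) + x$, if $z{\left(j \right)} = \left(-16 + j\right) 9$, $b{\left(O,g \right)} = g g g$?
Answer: $1774483$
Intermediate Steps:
$b{\left(O,g \right)} = g^{3}$ ($b{\left(O,g \right)} = g^{2} g = g^{3}$)
$z{\left(j \right)} = -144 + 9 j$
$x = -2300$ ($x = - 2 \left(434 + 716\right) = \left(-2\right) 1150 = -2300$)
$\left(1777917 + z{\left(- 10 b{\left(-5,1 \right)} 11 \right)}\right) + x = \left(1777917 + \left(-144 + 9 - 10 \cdot 1^{3} \cdot 11\right)\right) - 2300 = \left(1777917 + \left(-144 + 9 \left(-10\right) 1 \cdot 11\right)\right) - 2300 = \left(1777917 + \left(-144 + 9 \left(\left(-10\right) 11\right)\right)\right) - 2300 = \left(1777917 + \left(-144 + 9 \left(-110\right)\right)\right) - 2300 = \left(1777917 - 1134\right) - 2300 = 1776783 - 2300 = 1774483$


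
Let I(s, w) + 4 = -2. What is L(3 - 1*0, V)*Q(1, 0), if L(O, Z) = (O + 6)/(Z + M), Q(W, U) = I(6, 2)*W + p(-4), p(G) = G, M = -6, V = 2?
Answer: 45/2 ≈ 22.500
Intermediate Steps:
I(s, w) = -6 (I(s, w) = -4 - 2 = -6)
Q(W, U) = -4 - 6*W (Q(W, U) = -6*W - 4 = -4 - 6*W)
L(O, Z) = (6 + O)/(-6 + Z) (L(O, Z) = (O + 6)/(Z - 6) = (6 + O)/(-6 + Z))
L(3 - 1*0, V)*Q(1, 0) = ((6 + (3 - 1*0))/(-6 + 2))*(-4 - 6*1) = ((6 + (3 + 0))/(-4))*(-4 - 6) = -(6 + 3)/4*(-10) = -¼*9*(-10) = -9/4*(-10) = 45/2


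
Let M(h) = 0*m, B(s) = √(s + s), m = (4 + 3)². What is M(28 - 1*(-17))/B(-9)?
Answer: 0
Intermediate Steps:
m = 49 (m = 7² = 49)
B(s) = √2*√s (B(s) = √(2*s) = √2*√s)
M(h) = 0 (M(h) = 0*49 = 0)
M(28 - 1*(-17))/B(-9) = 0/((√2*√(-9))) = 0/((√2*(3*I))) = 0/((3*I*√2)) = 0*(-I*√2/6) = 0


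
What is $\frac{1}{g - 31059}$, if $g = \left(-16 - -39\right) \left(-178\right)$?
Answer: $- \frac{1}{35153} \approx -2.8447 \cdot 10^{-5}$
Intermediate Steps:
$g = -4094$ ($g = \left(-16 + 39\right) \left(-178\right) = 23 \left(-178\right) = -4094$)
$\frac{1}{g - 31059} = \frac{1}{-4094 - 31059} = \frac{1}{-35153} = - \frac{1}{35153}$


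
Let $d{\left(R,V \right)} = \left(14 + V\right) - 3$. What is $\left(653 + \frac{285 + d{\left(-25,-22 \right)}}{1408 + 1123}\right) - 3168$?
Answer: $- \frac{6365191}{2531} \approx -2514.9$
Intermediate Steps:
$d{\left(R,V \right)} = 11 + V$
$\left(653 + \frac{285 + d{\left(-25,-22 \right)}}{1408 + 1123}\right) - 3168 = \left(653 + \frac{285 + \left(11 - 22\right)}{1408 + 1123}\right) - 3168 = \left(653 + \frac{285 - 11}{2531}\right) - 3168 = \left(653 + 274 \cdot \frac{1}{2531}\right) - 3168 = \left(653 + \frac{274}{2531}\right) - 3168 = \frac{1653017}{2531} - 3168 = - \frac{6365191}{2531}$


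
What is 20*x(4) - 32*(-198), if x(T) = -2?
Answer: 6296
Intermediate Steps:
20*x(4) - 32*(-198) = 20*(-2) - 32*(-198) = -40 + 6336 = 6296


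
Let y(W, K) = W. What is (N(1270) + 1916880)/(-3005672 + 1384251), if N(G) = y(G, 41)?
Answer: -1918150/1621421 ≈ -1.1830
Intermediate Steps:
N(G) = G
(N(1270) + 1916880)/(-3005672 + 1384251) = (1270 + 1916880)/(-3005672 + 1384251) = 1918150/(-1621421) = 1918150*(-1/1621421) = -1918150/1621421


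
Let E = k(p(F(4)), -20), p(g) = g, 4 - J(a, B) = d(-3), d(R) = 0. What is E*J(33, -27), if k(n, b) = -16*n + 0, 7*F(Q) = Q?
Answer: -256/7 ≈ -36.571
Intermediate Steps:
F(Q) = Q/7
J(a, B) = 4 (J(a, B) = 4 - 1*0 = 4 + 0 = 4)
k(n, b) = -16*n
E = -64/7 (E = -16*4/7 = -64/7 ≈ -9.1429)
E*J(33, -27) = -64/7*4 = -256/7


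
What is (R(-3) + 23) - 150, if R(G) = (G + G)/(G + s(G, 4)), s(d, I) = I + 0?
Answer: -133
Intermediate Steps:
s(d, I) = I
R(G) = 2*G/(4 + G) (R(G) = (G + G)/(G + 4) = (2*G)/(4 + G) = 2*G/(4 + G))
(R(-3) + 23) - 150 = (2*(-3)/(4 - 3) + 23) - 150 = (2*(-3)/1 + 23) - 150 = (2*(-3)*1 + 23) - 150 = (-6 + 23) - 150 = 17 - 150 = -133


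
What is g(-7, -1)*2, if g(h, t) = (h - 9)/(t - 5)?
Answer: 16/3 ≈ 5.3333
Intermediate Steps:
g(h, t) = (-9 + h)/(-5 + t)
g(-7, -1)*2 = ((-9 - 7)/(-5 - 1))*2 = (-16/(-6))*2 = -⅙*(-16)*2 = (8/3)*2 = 16/3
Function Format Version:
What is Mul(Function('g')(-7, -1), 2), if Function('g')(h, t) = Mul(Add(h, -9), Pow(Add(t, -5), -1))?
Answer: Rational(16, 3) ≈ 5.3333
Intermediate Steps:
Function('g')(h, t) = Mul(Pow(Add(-5, t), -1), Add(-9, h)) (Function('g')(h, t) = Mul(Add(-9, h), Pow(Add(-5, t), -1)) = Mul(Pow(Add(-5, t), -1), Add(-9, h)))
Mul(Function('g')(-7, -1), 2) = Mul(Mul(Pow(Add(-5, -1), -1), Add(-9, -7)), 2) = Mul(Mul(Pow(-6, -1), -16), 2) = Mul(Mul(Rational(-1, 6), -16), 2) = Mul(Rational(8, 3), 2) = Rational(16, 3)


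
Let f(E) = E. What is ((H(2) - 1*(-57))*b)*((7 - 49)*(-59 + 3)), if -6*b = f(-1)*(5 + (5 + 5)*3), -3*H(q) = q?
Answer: 2318680/3 ≈ 7.7289e+5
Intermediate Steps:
H(q) = -q/3
b = 35/6 (b = -(-1)*(5 + (5 + 5)*3)/6 = -(-1)*(5 + 10*3)/6 = -(-1)*(5 + 30)/6 = -(-1)*35/6 = -⅙*(-35) = 35/6 ≈ 5.8333)
((H(2) - 1*(-57))*b)*((7 - 49)*(-59 + 3)) = ((-⅓*2 - 1*(-57))*(35/6))*((7 - 49)*(-59 + 3)) = ((-⅔ + 57)*(35/6))*(-42*(-56)) = ((169/3)*(35/6))*2352 = (5915/18)*2352 = 2318680/3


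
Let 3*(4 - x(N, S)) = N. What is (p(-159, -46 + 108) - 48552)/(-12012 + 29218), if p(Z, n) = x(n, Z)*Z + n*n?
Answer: -21029/8603 ≈ -2.4444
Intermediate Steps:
x(N, S) = 4 - N/3
p(Z, n) = n² + Z*(4 - n/3) (p(Z, n) = (4 - n/3)*Z + n*n = Z*(4 - n/3) + n² = n² + Z*(4 - n/3))
(p(-159, -46 + 108) - 48552)/(-12012 + 29218) = (((-46 + 108)² - ⅓*(-159)*(-12 + (-46 + 108))) - 48552)/(-12012 + 29218) = ((62² - ⅓*(-159)*(-12 + 62)) - 48552)/17206 = ((3844 - ⅓*(-159)*50) - 48552)*(1/17206) = ((3844 + 2650) - 48552)*(1/17206) = (6494 - 48552)*(1/17206) = -42058*1/17206 = -21029/8603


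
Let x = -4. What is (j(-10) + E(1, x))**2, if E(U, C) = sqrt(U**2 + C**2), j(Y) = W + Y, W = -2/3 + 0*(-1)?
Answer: 1177/9 - 64*sqrt(17)/3 ≈ 42.818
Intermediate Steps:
W = -2/3 (W = -2*1/3 + 0 = -2/3 + 0 = -2/3 ≈ -0.66667)
j(Y) = -2/3 + Y
E(U, C) = sqrt(C**2 + U**2)
(j(-10) + E(1, x))**2 = ((-2/3 - 10) + sqrt((-4)**2 + 1**2))**2 = (-32/3 + sqrt(16 + 1))**2 = (-32/3 + sqrt(17))**2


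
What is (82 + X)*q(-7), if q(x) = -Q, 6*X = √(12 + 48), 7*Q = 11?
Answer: -902/7 - 11*√15/21 ≈ -130.89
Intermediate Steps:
Q = 11/7 (Q = (⅐)*11 = 11/7 ≈ 1.5714)
X = √15/3 (X = √(12 + 48)/6 = √60/6 = (2*√15)/6 = √15/3 ≈ 1.2910)
q(x) = -11/7 (q(x) = -1*11/7 = -11/7)
(82 + X)*q(-7) = (82 + √15/3)*(-11/7) = -902/7 - 11*√15/21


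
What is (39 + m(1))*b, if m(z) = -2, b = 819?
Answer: 30303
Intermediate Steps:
(39 + m(1))*b = (39 - 2)*819 = 37*819 = 30303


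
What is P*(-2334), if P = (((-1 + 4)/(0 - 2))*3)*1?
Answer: 10503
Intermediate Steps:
P = -9/2 (P = ((3/(-2))*3)*1 = ((3*(-½))*3)*1 = -3/2*3*1 = -9/2*1 = -9/2 ≈ -4.5000)
P*(-2334) = -9/2*(-2334) = 10503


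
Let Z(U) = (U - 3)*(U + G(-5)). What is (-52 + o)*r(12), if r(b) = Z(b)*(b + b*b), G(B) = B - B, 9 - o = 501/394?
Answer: -146939832/197 ≈ -7.4589e+5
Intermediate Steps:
o = 3045/394 (o = 9 - 501/394 = 3045/394 ≈ 7.7284)
G(B) = 0
Z(U) = U*(-3 + U) (Z(U) = (U - 3)*(U + 0) = (-3 + U)*U = U*(-3 + U))
r(b) = b*(-3 + b)*(b + b**2) (r(b) = (b*(-3 + b))*(b + b*b) = (b*(-3 + b))*(b + b**2) = b*(-3 + b)*(b + b**2))
(-52 + o)*r(12) = (-52 + 3045/394)*(12**2*(1 + 12)*(-3 + 12)) = -1255896*13*9/197 = -17443/394*16848 = -146939832/197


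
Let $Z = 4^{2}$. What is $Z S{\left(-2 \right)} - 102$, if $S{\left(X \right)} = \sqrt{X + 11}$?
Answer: $-54$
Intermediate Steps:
$S{\left(X \right)} = \sqrt{11 + X}$
$Z = 16$
$Z S{\left(-2 \right)} - 102 = 16 \sqrt{11 - 2} - 102 = 16 \sqrt{9} - 102 = 16 \cdot 3 - 102 = 48 - 102 = -54$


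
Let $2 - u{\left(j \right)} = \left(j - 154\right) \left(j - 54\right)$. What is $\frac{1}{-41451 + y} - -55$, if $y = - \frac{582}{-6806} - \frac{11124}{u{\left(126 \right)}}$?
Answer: $\frac{7829021431793}{142345906644} \approx 55.0$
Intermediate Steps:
$u{\left(j \right)} = 2 - \left(-154 + j\right) \left(-54 + j\right)$ ($u{\left(j \right)} = 2 - \left(j - 154\right) \left(j - 54\right) = 2 - \left(-154 + j\right) \left(-54 + j\right)$)
$y = - \frac{18633867}{3433627}$ ($y = - \frac{582}{-6806} - \frac{11124}{-8314 - 126^{2} + 208 \cdot 126} = \left(-582\right) \left(- \frac{1}{6806}\right) - \frac{11124}{-8314 - 15876 + 26208} = \frac{291}{3403} - \frac{11124}{-8314 - 15876 + 26208} = \frac{291}{3403} - \frac{11124}{2018} = \frac{291}{3403} - \frac{5562}{1009} = - \frac{18633867}{3433627} \approx -5.4269$)
$\frac{1}{-41451 + y} - -55 = \frac{1}{-41451 - \frac{18633867}{3433627}} - -55 = \frac{1}{- \frac{142345906644}{3433627}} + 55 = - \frac{3433627}{142345906644} + 55 = \frac{7829021431793}{142345906644}$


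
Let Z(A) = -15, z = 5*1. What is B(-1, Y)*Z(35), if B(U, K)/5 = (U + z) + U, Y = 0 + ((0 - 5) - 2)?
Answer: -225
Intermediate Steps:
z = 5
Y = -7 (Y = 0 + (-5 - 2) = 0 - 7 = -7)
B(U, K) = 25 + 10*U (B(U, K) = 5*((U + 5) + U) = 5*((5 + U) + U) = 5*(5 + 2*U) = 25 + 10*U)
B(-1, Y)*Z(35) = (25 + 10*(-1))*(-15) = (25 - 10)*(-15) = 15*(-15) = -225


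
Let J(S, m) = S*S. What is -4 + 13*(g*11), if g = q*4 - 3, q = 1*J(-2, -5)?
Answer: 1855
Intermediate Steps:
J(S, m) = S**2
q = 4 (q = 1*(-2)**2 = 1*4 = 4)
g = 13 (g = 4*4 - 3 = 16 - 3 = 13)
-4 + 13*(g*11) = -4 + 13*(13*11) = -4 + 13*143 = -4 + 1859 = 1855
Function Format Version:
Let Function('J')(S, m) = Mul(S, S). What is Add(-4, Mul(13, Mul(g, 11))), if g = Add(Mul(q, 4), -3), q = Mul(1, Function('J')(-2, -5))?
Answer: 1855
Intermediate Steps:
Function('J')(S, m) = Pow(S, 2)
q = 4 (q = Mul(1, Pow(-2, 2)) = Mul(1, 4) = 4)
g = 13 (g = Add(Mul(4, 4), -3) = Add(16, -3) = 13)
Add(-4, Mul(13, Mul(g, 11))) = Add(-4, Mul(13, Mul(13, 11))) = Add(-4, Mul(13, 143)) = Add(-4, 1859) = 1855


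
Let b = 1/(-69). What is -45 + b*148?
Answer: -3253/69 ≈ -47.145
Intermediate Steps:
b = -1/69 ≈ -0.014493
-45 + b*148 = -45 - 1/69*148 = -45 - 148/69 = -3253/69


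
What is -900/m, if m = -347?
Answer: 900/347 ≈ 2.5937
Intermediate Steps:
-900/m = -900/(-347) = -900*(-1/347) = 900/347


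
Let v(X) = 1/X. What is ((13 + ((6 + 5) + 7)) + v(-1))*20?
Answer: 600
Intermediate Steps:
v(X) = 1/X
((13 + ((6 + 5) + 7)) + v(-1))*20 = ((13 + ((6 + 5) + 7)) + 1/(-1))*20 = ((13 + (11 + 7)) - 1)*20 = ((13 + 18) - 1)*20 = (31 - 1)*20 = 30*20 = 600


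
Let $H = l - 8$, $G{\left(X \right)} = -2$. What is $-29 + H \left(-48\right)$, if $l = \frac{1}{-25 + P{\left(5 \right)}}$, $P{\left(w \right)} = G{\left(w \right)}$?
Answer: $\frac{3211}{9} \approx 356.78$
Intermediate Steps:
$P{\left(w \right)} = -2$
$l = - \frac{1}{27}$ ($l = \frac{1}{-25 - 2} = \frac{1}{-27} = - \frac{1}{27} \approx -0.037037$)
$H = - \frac{217}{27}$ ($H = - \frac{1}{27} - 8 = - \frac{217}{27} \approx -8.037$)
$-29 + H \left(-48\right) = -29 - - \frac{3472}{9} = -29 + \frac{3472}{9} = \frac{3211}{9}$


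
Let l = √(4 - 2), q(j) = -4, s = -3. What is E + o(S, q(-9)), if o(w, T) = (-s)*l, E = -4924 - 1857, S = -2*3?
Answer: -6781 + 3*√2 ≈ -6776.8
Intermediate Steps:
S = -6
E = -6781
l = √2 ≈ 1.4142
o(w, T) = 3*√2 (o(w, T) = (-1*(-3))*√2 = 3*√2)
E + o(S, q(-9)) = -6781 + 3*√2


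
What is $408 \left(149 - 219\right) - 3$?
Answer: $-28563$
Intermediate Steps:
$408 \left(149 - 219\right) - 3 = 408 \left(-70\right) - 3 = -28560 - 3 = -28563$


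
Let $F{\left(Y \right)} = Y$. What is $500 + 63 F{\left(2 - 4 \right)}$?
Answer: $374$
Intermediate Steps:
$500 + 63 F{\left(2 - 4 \right)} = 500 + 63 \left(2 - 4\right) = 500 + 63 \left(-2\right) = 500 - 126 = 374$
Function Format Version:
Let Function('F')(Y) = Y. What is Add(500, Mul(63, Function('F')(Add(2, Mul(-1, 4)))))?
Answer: 374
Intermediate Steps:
Add(500, Mul(63, Function('F')(Add(2, Mul(-1, 4))))) = Add(500, Mul(63, Add(2, Mul(-1, 4)))) = Add(500, Mul(63, Add(2, -4))) = Add(500, Mul(63, -2)) = Add(500, -126) = 374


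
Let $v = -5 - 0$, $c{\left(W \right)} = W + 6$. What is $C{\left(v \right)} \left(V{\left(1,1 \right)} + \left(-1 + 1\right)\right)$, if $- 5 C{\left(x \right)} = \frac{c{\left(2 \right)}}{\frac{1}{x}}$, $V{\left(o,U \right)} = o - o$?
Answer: $0$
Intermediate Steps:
$c{\left(W \right)} = 6 + W$
$V{\left(o,U \right)} = 0$
$v = -5$ ($v = -5 + 0 = -5$)
$C{\left(x \right)} = - \frac{8 x}{5}$ ($C{\left(x \right)} = - \frac{\left(6 + 2\right) \frac{1}{\frac{1}{x}}}{5} = - \frac{8 x}{5}$)
$C{\left(v \right)} \left(V{\left(1,1 \right)} + \left(-1 + 1\right)\right) = \left(- \frac{8}{5}\right) \left(-5\right) \left(0 + \left(-1 + 1\right)\right) = 8 \left(0 + 0\right) = 8 \cdot 0 = 0$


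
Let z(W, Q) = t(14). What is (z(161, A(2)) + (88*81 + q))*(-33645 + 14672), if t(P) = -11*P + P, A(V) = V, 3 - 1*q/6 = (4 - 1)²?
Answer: -131900296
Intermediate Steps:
q = -36 (q = 18 - 6*(4 - 1)² = 18 - 6*3² = 18 - 6*9 = 18 - 54 = -36)
t(P) = -10*P
z(W, Q) = -140 (z(W, Q) = -10*14 = -140)
(z(161, A(2)) + (88*81 + q))*(-33645 + 14672) = (-140 + (88*81 - 36))*(-33645 + 14672) = (-140 + (7128 - 36))*(-18973) = (-140 + 7092)*(-18973) = 6952*(-18973) = -131900296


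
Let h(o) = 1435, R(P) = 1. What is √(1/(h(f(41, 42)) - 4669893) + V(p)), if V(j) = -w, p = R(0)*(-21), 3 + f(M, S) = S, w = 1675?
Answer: I*√36505787668423158/4668458 ≈ 40.927*I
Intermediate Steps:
f(M, S) = -3 + S
p = -21 (p = 1*(-21) = -21)
V(j) = -1675 (V(j) = -1*1675 = -1675)
√(1/(h(f(41, 42)) - 4669893) + V(p)) = √(1/(1435 - 4669893) - 1675) = √(1/(-4668458) - 1675) = √(-1/4668458 - 1675) = √(-7819667151/4668458) = I*√36505787668423158/4668458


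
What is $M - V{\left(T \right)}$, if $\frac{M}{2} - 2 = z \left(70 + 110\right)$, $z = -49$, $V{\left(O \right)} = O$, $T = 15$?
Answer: $-17651$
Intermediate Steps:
$M = -17636$ ($M = 4 + 2 \left(- 49 \left(70 + 110\right)\right) = 4 + 2 \left(\left(-49\right) 180\right) = 4 + 2 \left(-8820\right) = 4 - 17640 = -17636$)
$M - V{\left(T \right)} = -17636 - 15 = -17651$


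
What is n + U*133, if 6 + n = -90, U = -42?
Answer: -5682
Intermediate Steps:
n = -96 (n = -6 - 90 = -96)
n + U*133 = -96 - 42*133 = -96 - 5586 = -5682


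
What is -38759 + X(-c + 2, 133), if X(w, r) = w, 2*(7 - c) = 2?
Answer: -38763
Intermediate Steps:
c = 6 (c = 7 - ½*2 = 7 - 1 = 6)
-38759 + X(-c + 2, 133) = -38759 + (-1*6 + 2) = -38759 + (-6 + 2) = -38759 - 4 = -38763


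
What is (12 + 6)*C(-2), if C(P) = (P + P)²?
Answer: 288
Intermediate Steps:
C(P) = 4*P² (C(P) = (2*P)² = 4*P²)
(12 + 6)*C(-2) = (12 + 6)*(4*(-2)²) = 18*(4*4) = 18*16 = 288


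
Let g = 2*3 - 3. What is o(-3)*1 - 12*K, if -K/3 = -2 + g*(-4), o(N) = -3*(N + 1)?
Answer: -498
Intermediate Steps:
o(N) = -3 - 3*N (o(N) = -3*(1 + N) = -3 - 3*N)
g = 3 (g = 6 - 3 = 3)
K = 42 (K = -3*(-2 + 3*(-4)) = -3*(-2 - 12) = -3*(-14) = 42)
o(-3)*1 - 12*K = (-3 - 3*(-3))*1 - 12*42 = (-3 + 9)*1 - 504 = 6*1 - 504 = 6 - 504 = -498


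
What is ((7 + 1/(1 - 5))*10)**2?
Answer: 18225/4 ≈ 4556.3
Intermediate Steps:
((7 + 1/(1 - 5))*10)**2 = ((7 + 1/(-4))*10)**2 = ((7 - 1/4)*10)**2 = ((27/4)*10)**2 = (135/2)**2 = 18225/4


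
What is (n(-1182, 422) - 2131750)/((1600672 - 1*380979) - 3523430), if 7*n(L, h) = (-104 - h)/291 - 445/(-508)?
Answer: 2205926510713/2383897832652 ≈ 0.92534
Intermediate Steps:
n(L, h) = 76663/1034796 - h/2037 (n(L, h) = ((-104 - h)/291 - 445/(-508))/7 = ((-104 - h)*(1/291) - 445*(-1/508))/7 = ((-104/291 - h/291) + 445/508)/7 = (76663/147828 - h/291)/7 = 76663/1034796 - h/2037)
(n(-1182, 422) - 2131750)/((1600672 - 1*380979) - 3523430) = ((76663/1034796 - 1/2037*422) - 2131750)/((1600672 - 1*380979) - 3523430) = ((76663/1034796 - 422/2037) - 2131750)/((1600672 - 380979) - 3523430) = (-137713/1034796 - 2131750)/(1219693 - 3523430) = -2205926510713/1034796/(-2303737) = -2205926510713/1034796*(-1/2303737) = 2205926510713/2383897832652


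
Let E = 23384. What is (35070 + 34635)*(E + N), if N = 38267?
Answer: 4297382955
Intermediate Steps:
(35070 + 34635)*(E + N) = (35070 + 34635)*(23384 + 38267) = 69705*61651 = 4297382955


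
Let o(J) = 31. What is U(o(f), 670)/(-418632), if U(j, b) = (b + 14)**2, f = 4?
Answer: -19494/17443 ≈ -1.1176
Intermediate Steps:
U(j, b) = (14 + b)**2
U(o(f), 670)/(-418632) = (14 + 670)**2/(-418632) = 684**2*(-1/418632) = 467856*(-1/418632) = -19494/17443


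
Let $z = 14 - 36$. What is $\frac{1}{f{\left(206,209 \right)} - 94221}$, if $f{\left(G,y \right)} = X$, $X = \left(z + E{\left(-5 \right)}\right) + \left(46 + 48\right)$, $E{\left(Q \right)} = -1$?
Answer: $- \frac{1}{94150} \approx -1.0621 \cdot 10^{-5}$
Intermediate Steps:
$z = -22$ ($z = 14 - 36 = -22$)
$X = 71$ ($X = \left(-22 - 1\right) + \left(46 + 48\right) = -23 + 94 = 71$)
$f{\left(G,y \right)} = 71$
$\frac{1}{f{\left(206,209 \right)} - 94221} = \frac{1}{71 - 94221} = \frac{1}{-94150} = - \frac{1}{94150}$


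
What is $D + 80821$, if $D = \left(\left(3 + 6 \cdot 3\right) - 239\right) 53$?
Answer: $69267$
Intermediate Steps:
$D = -11554$ ($D = \left(\left(3 + 18\right) - 239\right) 53 = \left(21 - 239\right) 53 = \left(-218\right) 53 = -11554$)
$D + 80821 = -11554 + 80821 = 69267$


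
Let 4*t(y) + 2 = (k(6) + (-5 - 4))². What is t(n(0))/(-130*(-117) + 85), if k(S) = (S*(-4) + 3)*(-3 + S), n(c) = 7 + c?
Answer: 2591/30590 ≈ 0.084701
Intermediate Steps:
k(S) = (-3 + S)*(3 - 4*S) (k(S) = (-4*S + 3)*(-3 + S) = (3 - 4*S)*(-3 + S) = (-3 + S)*(3 - 4*S))
t(y) = 2591/2 (t(y) = -½ + ((-9 - 4*6² + 15*6) + (-5 - 4))²/4 = -½ + ((-9 - 4*36 + 90) - 9)²/4 = -½ + ((-9 - 144 + 90) - 9)²/4 = -½ + (-63 - 9)²/4 = -½ + (¼)*(-72)² = -½ + (¼)*5184 = -½ + 1296 = 2591/2)
t(n(0))/(-130*(-117) + 85) = 2591/(2*(-130*(-117) + 85)) = 2591/(2*(15210 + 85)) = (2591/2)/15295 = (2591/2)*(1/15295) = 2591/30590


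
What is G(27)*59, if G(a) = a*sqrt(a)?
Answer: 4779*sqrt(3) ≈ 8277.5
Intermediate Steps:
G(a) = a**(3/2)
G(27)*59 = 27**(3/2)*59 = (81*sqrt(3))*59 = 4779*sqrt(3)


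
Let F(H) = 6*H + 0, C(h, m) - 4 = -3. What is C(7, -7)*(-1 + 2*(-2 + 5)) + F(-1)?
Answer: -1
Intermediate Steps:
C(h, m) = 1 (C(h, m) = 4 - 3 = 1)
F(H) = 6*H
C(7, -7)*(-1 + 2*(-2 + 5)) + F(-1) = 1*(-1 + 2*(-2 + 5)) + 6*(-1) = 1*(-1 + 2*3) - 6 = 1*(-1 + 6) - 6 = 1*5 - 6 = 5 - 6 = -1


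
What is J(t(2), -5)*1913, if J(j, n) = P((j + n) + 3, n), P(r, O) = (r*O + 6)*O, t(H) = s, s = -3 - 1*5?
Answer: -535640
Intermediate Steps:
s = -8 (s = -3 - 5 = -8)
t(H) = -8
P(r, O) = O*(6 + O*r) (P(r, O) = (O*r + 6)*O = (6 + O*r)*O = O*(6 + O*r))
J(j, n) = n*(6 + n*(3 + j + n)) (J(j, n) = n*(6 + n*((j + n) + 3)) = n*(6 + n*(3 + j + n)))
J(t(2), -5)*1913 = -5*(6 - 5*(3 - 8 - 5))*1913 = -5*(6 - 5*(-10))*1913 = -5*(6 + 50)*1913 = -5*56*1913 = -280*1913 = -535640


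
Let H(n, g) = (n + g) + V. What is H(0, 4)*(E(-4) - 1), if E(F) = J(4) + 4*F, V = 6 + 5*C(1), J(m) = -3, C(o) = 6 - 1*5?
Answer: -300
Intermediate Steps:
C(o) = 1 (C(o) = 6 - 5 = 1)
V = 11 (V = 6 + 5*1 = 6 + 5 = 11)
E(F) = -3 + 4*F
H(n, g) = 11 + g + n (H(n, g) = (n + g) + 11 = (g + n) + 11 = 11 + g + n)
H(0, 4)*(E(-4) - 1) = (11 + 4 + 0)*((-3 + 4*(-4)) - 1) = 15*((-3 - 16) - 1) = 15*(-19 - 1) = 15*(-20) = -300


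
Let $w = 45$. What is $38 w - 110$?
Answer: $1600$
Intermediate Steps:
$38 w - 110 = 38 \cdot 45 - 110 = 1710 - 110 = 1600$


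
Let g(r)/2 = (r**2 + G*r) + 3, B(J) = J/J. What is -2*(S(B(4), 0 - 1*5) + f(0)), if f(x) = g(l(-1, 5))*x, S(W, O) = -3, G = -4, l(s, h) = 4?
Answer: 6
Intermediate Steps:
B(J) = 1
g(r) = 6 - 8*r + 2*r**2 (g(r) = 2*((r**2 - 4*r) + 3) = 2*(3 + r**2 - 4*r) = 6 - 8*r + 2*r**2)
f(x) = 6*x (f(x) = (6 - 8*4 + 2*4**2)*x = (6 - 32 + 2*16)*x = (6 - 32 + 32)*x = 6*x)
-2*(S(B(4), 0 - 1*5) + f(0)) = -2*(-3 + 6*0) = -2*(-3 + 0) = -2*(-3) = 6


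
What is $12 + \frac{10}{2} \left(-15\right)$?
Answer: $-63$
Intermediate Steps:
$12 + \frac{10}{2} \left(-15\right) = 12 + 10 \cdot \frac{1}{2} \left(-15\right) = 12 + 5 \left(-15\right) = 12 - 75 = -63$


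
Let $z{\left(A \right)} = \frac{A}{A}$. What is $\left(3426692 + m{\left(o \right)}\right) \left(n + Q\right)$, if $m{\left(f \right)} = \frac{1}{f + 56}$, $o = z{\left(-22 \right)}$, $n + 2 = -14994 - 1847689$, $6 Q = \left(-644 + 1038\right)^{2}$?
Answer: $- \frac{56647711443235}{9} \approx -6.2942 \cdot 10^{12}$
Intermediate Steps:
$z{\left(A \right)} = 1$
$Q = \frac{77618}{3}$ ($Q = \frac{\left(-644 + 1038\right)^{2}}{6} = \frac{394^{2}}{6} = \frac{1}{6} \cdot 155236 = \frac{77618}{3} \approx 25873.0$)
$n = -1862685$ ($n = -2 - 1862683 = -1862685$)
$o = 1$
$m{\left(f \right)} = \frac{1}{56 + f}$
$\left(3426692 + m{\left(o \right)}\right) \left(n + Q\right) = \left(3426692 + \frac{1}{56 + 1}\right) \left(-1862685 + \frac{77618}{3}\right) = \left(3426692 + \frac{1}{57}\right) \left(- \frac{5510437}{3}\right) = \frac{195321445}{57} \left(- \frac{5510437}{3}\right) = - \frac{56647711443235}{9}$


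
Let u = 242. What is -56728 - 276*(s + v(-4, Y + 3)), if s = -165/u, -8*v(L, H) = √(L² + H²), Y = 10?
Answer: -621938/11 + 69*√185/2 ≈ -56071.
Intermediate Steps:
v(L, H) = -√(H² + L²)/8 (v(L, H) = -√(L² + H²)/8 = -√(H² + L²)/8)
s = -15/22 (s = -165/242 = -165*1/242 = -15/22 ≈ -0.68182)
-56728 - 276*(s + v(-4, Y + 3)) = -56728 - 276*(-15/22 - √((10 + 3)² + (-4)²)/8) = -56728 - 276*(-15/22 - √(13² + 16)/8) = -56728 - 276*(-15/22 - √(169 + 16)/8) = -56728 - 276*(-15/22 - √185/8) = -56728 - (-2070/11 - 69*√185/2) = -56728 + (2070/11 + 69*√185/2) = -621938/11 + 69*√185/2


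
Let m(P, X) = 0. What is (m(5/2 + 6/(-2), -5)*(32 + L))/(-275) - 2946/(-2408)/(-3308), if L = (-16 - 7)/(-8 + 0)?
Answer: -1473/3982832 ≈ -0.00036984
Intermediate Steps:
L = 23/8 (L = -23/(-8) = -23*(-⅛) = 23/8 ≈ 2.8750)
(m(5/2 + 6/(-2), -5)*(32 + L))/(-275) - 2946/(-2408)/(-3308) = (0*(32 + 23/8))/(-275) - 2946/(-2408)/(-3308) = (0*(279/8))*(-1/275) - 2946*(-1/2408)*(-1/3308) = 0*(-1/275) + (1473/1204)*(-1/3308) = 0 - 1473/3982832 = -1473/3982832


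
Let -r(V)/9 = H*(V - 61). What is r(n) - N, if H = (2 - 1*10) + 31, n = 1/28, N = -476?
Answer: 366677/28 ≈ 13096.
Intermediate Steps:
n = 1/28 ≈ 0.035714
H = 23 (H = (2 - 10) + 31 = -8 + 31 = 23)
r(V) = 12627 - 207*V (r(V) = -207*(V - 61) = -207*(-61 + V) = -9*(-1403 + 23*V) = 12627 - 207*V)
r(n) - N = (12627 - 207*1/28) - 1*(-476) = (12627 - 207/28) + 476 = 353349/28 + 476 = 366677/28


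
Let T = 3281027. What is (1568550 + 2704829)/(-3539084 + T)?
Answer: -4273379/258057 ≈ -16.560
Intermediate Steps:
(1568550 + 2704829)/(-3539084 + T) = (1568550 + 2704829)/(-3539084 + 3281027) = 4273379/(-258057) = 4273379*(-1/258057) = -4273379/258057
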